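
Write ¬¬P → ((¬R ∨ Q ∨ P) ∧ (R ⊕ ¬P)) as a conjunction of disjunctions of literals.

¬¬P → ((¬R ∨ Q ∨ P) ∧ (R ⊕ ¬P))
≡ ¬¬¬P ∨ ((¬R ∨ Q ∨ P) ∧ (R ⊕ ¬P))   [eliminate →]
≡ ¬¬¬P ∨ ((¬R ∨ Q ∨ P) ∧ (R ∨ ¬P) ∧ ¬(R ∧ ¬P))   [expand ⊕]
≡ ¬P ∨ ((¬R ∨ Q ∨ P) ∧ (R ∨ ¬P) ∧ ¬(R ∧ ¬P))   [double negation]
≡ ¬P ∨ ((¬R ∨ Q ∨ P) ∧ (R ∨ ¬P) ∧ (¬R ∨ ¬¬P))   [De Morgan]
≡ ¬P ∨ ((¬R ∨ Q ∨ P) ∧ (R ∨ ¬P) ∧ (¬R ∨ P))   [double negation]
≡ (¬P ∨ ¬R ∨ Q ∨ P) ∧ (¬P ∨ R ∨ ¬P) ∧ (¬P ∨ ¬R ∨ P)   [distribute ∨ over ∧]
≡ ¬P ∨ R   [simplify]

¬P ∨ R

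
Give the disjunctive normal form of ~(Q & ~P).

~(Q & ~P)
⇔ ~Q | ~~P   [De Morgan]
⇔ ~Q | P   [double negation]

~Q | P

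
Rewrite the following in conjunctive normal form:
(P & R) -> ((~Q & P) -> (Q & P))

~P | ~R | Q

(P & R) -> ((~Q & P) -> (Q & P))
= ~(P & R) | ((~Q & P) -> (Q & P))   [eliminate ->]
= ~(P & R) | ~(~Q & P) | (Q & P)   [eliminate ->]
= ~P | ~R | ~(~Q & P) | (Q & P)   [De Morgan]
= ~P | ~R | ~~Q | ~P | (Q & P)   [De Morgan]
= ~P | ~R | Q | ~P | (Q & P)   [double negation]
= (~P | ~R | Q | ~P | Q) & (~P | ~R | Q | ~P | P)   [distribute | over &]
= ~P | ~R | Q   [simplify]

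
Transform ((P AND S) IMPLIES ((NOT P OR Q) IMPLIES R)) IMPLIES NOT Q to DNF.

((P AND S) IMPLIES ((NOT P OR Q) IMPLIES R)) IMPLIES NOT Q
≡ NOT ((P AND S) IMPLIES ((NOT P OR Q) IMPLIES R)) OR NOT Q   [eliminate IMPLIES]
≡ NOT (NOT (P AND S) OR ((NOT P OR Q) IMPLIES R)) OR NOT Q   [eliminate IMPLIES]
≡ NOT (NOT (P AND S) OR NOT (NOT P OR Q) OR R) OR NOT Q   [eliminate IMPLIES]
≡ (NOT NOT (P AND S) AND NOT NOT (NOT P OR Q) AND NOT R) OR NOT Q   [De Morgan]
≡ (P AND S AND NOT NOT (NOT P OR Q) AND NOT R) OR NOT Q   [double negation]
≡ (P AND S AND (NOT P OR Q) AND NOT R) OR NOT Q   [double negation]
≡ (P AND S AND NOT P AND NOT R) OR (P AND S AND Q AND NOT R) OR NOT Q   [distribute AND over OR]
≡ (P AND S AND Q AND NOT R) OR NOT Q   [simplify]

(P AND S AND Q AND NOT R) OR NOT Q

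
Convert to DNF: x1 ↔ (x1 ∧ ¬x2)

x1 ↔ (x1 ∧ ¬x2)
⇔ (x1 → (x1 ∧ ¬x2)) ∧ ((x1 ∧ ¬x2) → x1)   [eliminate ↔]
⇔ (¬x1 ∨ (x1 ∧ ¬x2)) ∧ ((x1 ∧ ¬x2) → x1)   [eliminate →]
⇔ (¬x1 ∨ (x1 ∧ ¬x2)) ∧ (¬(x1 ∧ ¬x2) ∨ x1)   [eliminate →]
⇔ (¬x1 ∨ (x1 ∧ ¬x2)) ∧ (¬x1 ∨ ¬¬x2 ∨ x1)   [De Morgan]
⇔ (¬x1 ∨ (x1 ∧ ¬x2)) ∧ (¬x1 ∨ x2 ∨ x1)   [double negation]
⇔ (¬x1 ∧ ¬x1) ∨ (¬x1 ∧ x2) ∨ (¬x1 ∧ x1) ∨ (x1 ∧ ¬x2 ∧ ¬x1) ∨ (x1 ∧ ¬x2 ∧ x2) ∨ (x1 ∧ ¬x2 ∧ x1)   [distribute ∧ over ∨]
⇔ ¬x1 ∨ (x1 ∧ ¬x2)   [simplify]

¬x1 ∨ (x1 ∧ ¬x2)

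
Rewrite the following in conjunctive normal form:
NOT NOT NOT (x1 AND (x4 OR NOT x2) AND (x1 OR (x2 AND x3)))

(NOT x1 OR NOT x4) AND (NOT x1 OR x2)

NOT NOT NOT (x1 AND (x4 OR NOT x2) AND (x1 OR (x2 AND x3)))
≡ NOT (x1 AND (x4 OR NOT x2) AND (x1 OR (x2 AND x3)))   [double negation]
≡ NOT x1 OR NOT (x4 OR NOT x2) OR NOT (x1 OR (x2 AND x3))   [De Morgan]
≡ NOT x1 OR (NOT x4 AND NOT NOT x2) OR NOT (x1 OR (x2 AND x3))   [De Morgan]
≡ NOT x1 OR (NOT x4 AND x2) OR NOT (x1 OR (x2 AND x3))   [double negation]
≡ NOT x1 OR (NOT x4 AND x2) OR (NOT x1 AND NOT (x2 AND x3))   [De Morgan]
≡ NOT x1 OR (NOT x4 AND x2) OR (NOT x1 AND (NOT x2 OR NOT x3))   [De Morgan]
≡ (NOT x1 OR NOT x4 OR NOT x1) AND (NOT x1 OR NOT x4 OR NOT x2 OR NOT x3) AND (NOT x1 OR x2 OR NOT x1) AND (NOT x1 OR x2 OR NOT x2 OR NOT x3)   [distribute OR over AND]
≡ (NOT x1 OR NOT x4) AND (NOT x1 OR x2)   [simplify]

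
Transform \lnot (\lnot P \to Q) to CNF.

\lnot P \land \lnot Q

\lnot (\lnot P \to Q)
= \lnot (\lnot \lnot P \lor Q)   (eliminate \to)
= \lnot \lnot \lnot P \land \lnot Q   (De Morgan)
= \lnot P \land \lnot Q   (double negation)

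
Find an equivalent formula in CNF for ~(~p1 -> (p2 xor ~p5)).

~(~p1 -> (p2 xor ~p5))
⇔ ~(~~p1 | (p2 xor ~p5))   [eliminate ->]
⇔ ~(~~p1 | ((p2 | ~p5) & ~(p2 & ~p5)))   [expand xor]
⇔ ~~~p1 & ~((p2 | ~p5) & ~(p2 & ~p5))   [De Morgan]
⇔ ~p1 & ~((p2 | ~p5) & ~(p2 & ~p5))   [double negation]
⇔ ~p1 & (~(p2 | ~p5) | ~~(p2 & ~p5))   [De Morgan]
⇔ ~p1 & ((~p2 & ~~p5) | ~~(p2 & ~p5))   [De Morgan]
⇔ ~p1 & ((~p2 & p5) | ~~(p2 & ~p5))   [double negation]
⇔ ~p1 & ((~p2 & p5) | (p2 & ~p5))   [double negation]
⇔ ~p1 & (~p2 | p2) & (~p2 | ~p5) & (p5 | p2) & (p5 | ~p5)   [distribute | over &]
⇔ ~p1 & (~p2 | ~p5) & (p5 | p2)   [simplify]

~p1 & (~p2 | ~p5) & (p5 | p2)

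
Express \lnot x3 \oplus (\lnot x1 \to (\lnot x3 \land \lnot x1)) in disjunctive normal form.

x3 \land x1

\lnot x3 \oplus (\lnot x1 \to (\lnot x3 \land \lnot x1))
⇔ (\lnot x3 \land \lnot (\lnot x1 \to (\lnot x3 \land \lnot x1))) \lor (\lnot \lnot x3 \land (\lnot x1 \to (\lnot x3 \land \lnot x1)))   [expand \oplus]
⇔ (\lnot x3 \land \lnot (\lnot \lnot x1 \lor (\lnot x3 \land \lnot x1))) \lor (\lnot \lnot x3 \land (\lnot x1 \to (\lnot x3 \land \lnot x1)))   [eliminate \to]
⇔ (\lnot x3 \land \lnot (\lnot \lnot x1 \lor (\lnot x3 \land \lnot x1))) \lor (\lnot \lnot x3 \land (\lnot \lnot x1 \lor (\lnot x3 \land \lnot x1)))   [eliminate \to]
⇔ (\lnot x3 \land \lnot \lnot \lnot x1 \land \lnot (\lnot x3 \land \lnot x1)) \lor (\lnot \lnot x3 \land (\lnot \lnot x1 \lor (\lnot x3 \land \lnot x1)))   [De Morgan]
⇔ (\lnot x3 \land \lnot x1 \land \lnot (\lnot x3 \land \lnot x1)) \lor (\lnot \lnot x3 \land (\lnot \lnot x1 \lor (\lnot x3 \land \lnot x1)))   [double negation]
⇔ (\lnot x3 \land \lnot x1 \land (\lnot \lnot x3 \lor \lnot \lnot x1)) \lor (\lnot \lnot x3 \land (\lnot \lnot x1 \lor (\lnot x3 \land \lnot x1)))   [De Morgan]
⇔ (\lnot x3 \land \lnot x1 \land (x3 \lor \lnot \lnot x1)) \lor (\lnot \lnot x3 \land (\lnot \lnot x1 \lor (\lnot x3 \land \lnot x1)))   [double negation]
⇔ (\lnot x3 \land \lnot x1 \land (x3 \lor x1)) \lor (\lnot \lnot x3 \land (\lnot \lnot x1 \lor (\lnot x3 \land \lnot x1)))   [double negation]
⇔ (\lnot x3 \land \lnot x1 \land (x3 \lor x1)) \lor (x3 \land (\lnot \lnot x1 \lor (\lnot x3 \land \lnot x1)))   [double negation]
⇔ (\lnot x3 \land \lnot x1 \land (x3 \lor x1)) \lor (x3 \land (x1 \lor (\lnot x3 \land \lnot x1)))   [double negation]
⇔ (\lnot x3 \land \lnot x1 \land x3) \lor (\lnot x3 \land \lnot x1 \land x1) \lor (x3 \land x1) \lor (x3 \land \lnot x3 \land \lnot x1)   [distribute \land over \lor]
⇔ x3 \land x1   [simplify]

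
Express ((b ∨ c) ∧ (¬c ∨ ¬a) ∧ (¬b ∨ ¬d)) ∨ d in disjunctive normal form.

((b ∨ c) ∧ (¬c ∨ ¬a) ∧ (¬b ∨ ¬d)) ∨ d
≡ (b ∧ ¬c ∧ ¬b) ∨ (b ∧ ¬c ∧ ¬d) ∨ (b ∧ ¬a ∧ ¬b) ∨ (b ∧ ¬a ∧ ¬d) ∨ (c ∧ ¬c ∧ ¬b) ∨ (c ∧ ¬c ∧ ¬d) ∨ (c ∧ ¬a ∧ ¬b) ∨ (c ∧ ¬a ∧ ¬d) ∨ d   [distribute ∧ over ∨]
≡ (b ∧ ¬c ∧ ¬d) ∨ (b ∧ ¬a ∧ ¬d) ∨ (c ∧ ¬a ∧ ¬b) ∨ (c ∧ ¬a ∧ ¬d) ∨ d   [simplify]

(b ∧ ¬c ∧ ¬d) ∨ (b ∧ ¬a ∧ ¬d) ∨ (c ∧ ¬a ∧ ¬b) ∨ (c ∧ ¬a ∧ ¬d) ∨ d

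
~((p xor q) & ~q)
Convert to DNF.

~((p xor q) & ~q)
≡ ~(((p & ~q) | (~p & q)) & ~q)   [expand xor]
≡ ~((p & ~q) | (~p & q)) | ~~q   [De Morgan]
≡ (~(p & ~q) & ~(~p & q)) | ~~q   [De Morgan]
≡ ((~p | ~~q) & ~(~p & q)) | ~~q   [De Morgan]
≡ ((~p | q) & ~(~p & q)) | ~~q   [double negation]
≡ ((~p | q) & (~~p | ~q)) | ~~q   [De Morgan]
≡ ((~p | q) & (p | ~q)) | ~~q   [double negation]
≡ ((~p | q) & (p | ~q)) | q   [double negation]
≡ (~p & p) | (~p & ~q) | (q & p) | (q & ~q) | q   [distribute & over |]
≡ (~p & ~q) | q   [simplify]

(~p & ~q) | q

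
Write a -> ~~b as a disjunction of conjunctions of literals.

~a | b

a -> ~~b
⇔ ~a | ~~b
⇔ ~a | b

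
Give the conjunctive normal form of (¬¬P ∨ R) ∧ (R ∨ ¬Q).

(¬¬P ∨ R) ∧ (R ∨ ¬Q)
≡ (P ∨ R) ∧ (R ∨ ¬Q)   [double negation]

(P ∨ R) ∧ (R ∨ ¬Q)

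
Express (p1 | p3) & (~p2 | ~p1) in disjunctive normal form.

(p1 & ~p2) | (p3 & ~p2) | (p3 & ~p1)

(p1 | p3) & (~p2 | ~p1)
≡ (p1 & ~p2) | (p1 & ~p1) | (p3 & ~p2) | (p3 & ~p1)   (distribute & over |)
≡ (p1 & ~p2) | (p3 & ~p2) | (p3 & ~p1)   (simplify)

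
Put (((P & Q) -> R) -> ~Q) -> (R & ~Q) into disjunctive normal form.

(~P & Q) | (R & Q) | (R & ~Q)

(((P & Q) -> R) -> ~Q) -> (R & ~Q)
≡ ~(((P & Q) -> R) -> ~Q) | (R & ~Q)   — eliminate ->
≡ ~(~((P & Q) -> R) | ~Q) | (R & ~Q)   — eliminate ->
≡ ~(~(~(P & Q) | R) | ~Q) | (R & ~Q)   — eliminate ->
≡ (~~(~(P & Q) | R) & ~~Q) | (R & ~Q)   — De Morgan
≡ ((~(P & Q) | R) & ~~Q) | (R & ~Q)   — double negation
≡ ((~P | ~Q | R) & ~~Q) | (R & ~Q)   — De Morgan
≡ ((~P | ~Q | R) & Q) | (R & ~Q)   — double negation
≡ (~P & Q) | (~Q & Q) | (R & Q) | (R & ~Q)   — distribute & over |
≡ (~P & Q) | (R & Q) | (R & ~Q)   — simplify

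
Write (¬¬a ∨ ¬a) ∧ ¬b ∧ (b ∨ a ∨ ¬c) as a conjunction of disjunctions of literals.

¬b ∧ (b ∨ a ∨ ¬c)

(¬¬a ∨ ¬a) ∧ ¬b ∧ (b ∨ a ∨ ¬c)
≡ (a ∨ ¬a) ∧ ¬b ∧ (b ∨ a ∨ ¬c)   — double negation
≡ ¬b ∧ (b ∨ a ∨ ¬c)   — simplify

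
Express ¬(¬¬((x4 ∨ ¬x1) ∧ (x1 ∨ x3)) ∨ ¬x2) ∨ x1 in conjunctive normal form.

¬(¬¬((x4 ∨ ¬x1) ∧ (x1 ∨ x3)) ∨ ¬x2) ∨ x1
≡ (¬¬¬((x4 ∨ ¬x1) ∧ (x1 ∨ x3)) ∧ ¬¬x2) ∨ x1
≡ (¬((x4 ∨ ¬x1) ∧ (x1 ∨ x3)) ∧ ¬¬x2) ∨ x1
≡ ((¬(x4 ∨ ¬x1) ∨ ¬(x1 ∨ x3)) ∧ ¬¬x2) ∨ x1
≡ (((¬x4 ∧ ¬¬x1) ∨ ¬(x1 ∨ x3)) ∧ ¬¬x2) ∨ x1
≡ (((¬x4 ∧ x1) ∨ ¬(x1 ∨ x3)) ∧ ¬¬x2) ∨ x1
≡ (((¬x4 ∧ x1) ∨ (¬x1 ∧ ¬x3)) ∧ ¬¬x2) ∨ x1
≡ (((¬x4 ∧ x1) ∨ (¬x1 ∧ ¬x3)) ∧ x2) ∨ x1
≡ (¬x4 ∨ ¬x1 ∨ x1) ∧ (¬x4 ∨ ¬x3 ∨ x1) ∧ (x1 ∨ ¬x1 ∨ x1) ∧ (x1 ∨ ¬x3 ∨ x1) ∧ (x2 ∨ x1)
≡ (x1 ∨ ¬x3) ∧ (x2 ∨ x1)

(x1 ∨ ¬x3) ∧ (x2 ∨ x1)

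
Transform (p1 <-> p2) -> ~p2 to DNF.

(p2 & ~p1) | ~p2

(p1 <-> p2) -> ~p2
= ~(p1 <-> p2) | ~p2   [eliminate ->]
= ~((p1 -> p2) & (p2 -> p1)) | ~p2   [eliminate <->]
= ~((~p1 | p2) & (p2 -> p1)) | ~p2   [eliminate ->]
= ~((~p1 | p2) & (~p2 | p1)) | ~p2   [eliminate ->]
= ~(~p1 | p2) | ~(~p2 | p1) | ~p2   [De Morgan]
= (~~p1 & ~p2) | ~(~p2 | p1) | ~p2   [De Morgan]
= (p1 & ~p2) | ~(~p2 | p1) | ~p2   [double negation]
= (p1 & ~p2) | (~~p2 & ~p1) | ~p2   [De Morgan]
= (p1 & ~p2) | (p2 & ~p1) | ~p2   [double negation]
= (p2 & ~p1) | ~p2   [simplify]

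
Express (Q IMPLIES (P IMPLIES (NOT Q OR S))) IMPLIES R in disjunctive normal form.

(Q IMPLIES (P IMPLIES (NOT Q OR S))) IMPLIES R
= NOT (Q IMPLIES (P IMPLIES (NOT Q OR S))) OR R   (eliminate IMPLIES)
= NOT (NOT Q OR (P IMPLIES (NOT Q OR S))) OR R   (eliminate IMPLIES)
= NOT (NOT Q OR NOT P OR NOT Q OR S) OR R   (eliminate IMPLIES)
= (NOT NOT Q AND NOT NOT P AND NOT NOT Q AND NOT S) OR R   (De Morgan)
= (Q AND NOT NOT P AND NOT NOT Q AND NOT S) OR R   (double negation)
= (Q AND P AND NOT NOT Q AND NOT S) OR R   (double negation)
= (Q AND P AND Q AND NOT S) OR R   (double negation)
= (Q AND P AND NOT S) OR R   (simplify)

(Q AND P AND NOT S) OR R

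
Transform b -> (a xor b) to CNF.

b -> (a xor b)
= ~b | (a xor b)
= ~b | ((a | b) & ~(a & b))
= ~b | ((a | b) & (~a | ~b))
= (~b | a | b) & (~b | ~a | ~b)
= ~b | ~a

~b | ~a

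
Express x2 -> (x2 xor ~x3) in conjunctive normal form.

x2 -> (x2 xor ~x3)
≡ ~x2 | (x2 xor ~x3)   — eliminate ->
≡ ~x2 | ((x2 | ~x3) & ~(x2 & ~x3))   — expand xor
≡ ~x2 | ((x2 | ~x3) & (~x2 | ~~x3))   — De Morgan
≡ ~x2 | ((x2 | ~x3) & (~x2 | x3))   — double negation
≡ (~x2 | x2 | ~x3) & (~x2 | ~x2 | x3)   — distribute | over &
≡ ~x2 | x3   — simplify

~x2 | x3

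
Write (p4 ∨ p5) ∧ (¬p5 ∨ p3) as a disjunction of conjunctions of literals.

(p4 ∨ p5) ∧ (¬p5 ∨ p3)
⇔ (p4 ∧ ¬p5) ∨ (p4 ∧ p3) ∨ (p5 ∧ ¬p5) ∨ (p5 ∧ p3)   — distribute ∧ over ∨
⇔ (p4 ∧ ¬p5) ∨ (p4 ∧ p3) ∨ (p5 ∧ p3)   — simplify

(p4 ∧ ¬p5) ∨ (p4 ∧ p3) ∨ (p5 ∧ p3)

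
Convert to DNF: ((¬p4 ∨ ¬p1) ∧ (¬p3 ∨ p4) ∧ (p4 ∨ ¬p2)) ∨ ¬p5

(¬p4 ∧ ¬p3 ∧ ¬p2) ∨ (¬p1 ∧ ¬p3 ∧ ¬p2) ∨ (¬p1 ∧ p4) ∨ ¬p5

((¬p4 ∨ ¬p1) ∧ (¬p3 ∨ p4) ∧ (p4 ∨ ¬p2)) ∨ ¬p5
= (¬p4 ∧ ¬p3 ∧ p4) ∨ (¬p4 ∧ ¬p3 ∧ ¬p2) ∨ (¬p4 ∧ p4 ∧ p4) ∨ (¬p4 ∧ p4 ∧ ¬p2) ∨ (¬p1 ∧ ¬p3 ∧ p4) ∨ (¬p1 ∧ ¬p3 ∧ ¬p2) ∨ (¬p1 ∧ p4 ∧ p4) ∨ (¬p1 ∧ p4 ∧ ¬p2) ∨ ¬p5   [distribute ∧ over ∨]
= (¬p4 ∧ ¬p3 ∧ ¬p2) ∨ (¬p1 ∧ ¬p3 ∧ ¬p2) ∨ (¬p1 ∧ p4) ∨ ¬p5   [simplify]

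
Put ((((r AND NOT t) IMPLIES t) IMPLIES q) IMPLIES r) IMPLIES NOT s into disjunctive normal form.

((((r AND NOT t) IMPLIES t) IMPLIES q) IMPLIES r) IMPLIES NOT s
⇔ NOT ((((r AND NOT t) IMPLIES t) IMPLIES q) IMPLIES r) OR NOT s   [eliminate IMPLIES]
⇔ NOT (NOT (((r AND NOT t) IMPLIES t) IMPLIES q) OR r) OR NOT s   [eliminate IMPLIES]
⇔ NOT (NOT (NOT ((r AND NOT t) IMPLIES t) OR q) OR r) OR NOT s   [eliminate IMPLIES]
⇔ NOT (NOT (NOT (NOT (r AND NOT t) OR t) OR q) OR r) OR NOT s   [eliminate IMPLIES]
⇔ (NOT NOT (NOT (NOT (r AND NOT t) OR t) OR q) AND NOT r) OR NOT s   [De Morgan]
⇔ ((NOT (NOT (r AND NOT t) OR t) OR q) AND NOT r) OR NOT s   [double negation]
⇔ (((NOT NOT (r AND NOT t) AND NOT t) OR q) AND NOT r) OR NOT s   [De Morgan]
⇔ (((r AND NOT t AND NOT t) OR q) AND NOT r) OR NOT s   [double negation]
⇔ (r AND NOT t AND NOT t AND NOT r) OR (q AND NOT r) OR NOT s   [distribute AND over OR]
⇔ (q AND NOT r) OR NOT s   [simplify]

(q AND NOT r) OR NOT s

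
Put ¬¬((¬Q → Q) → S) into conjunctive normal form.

¬¬((¬Q → Q) → S)
≡ ¬¬(¬(¬Q → Q) ∨ S)   [eliminate →]
≡ ¬¬(¬(¬¬Q ∨ Q) ∨ S)   [eliminate →]
≡ ¬(¬¬Q ∨ Q) ∨ S   [double negation]
≡ (¬¬¬Q ∧ ¬Q) ∨ S   [De Morgan]
≡ (¬Q ∧ ¬Q) ∨ S   [double negation]
≡ (¬Q ∨ S) ∧ (¬Q ∨ S)   [distribute ∨ over ∧]
≡ ¬Q ∨ S   [simplify]

¬Q ∨ S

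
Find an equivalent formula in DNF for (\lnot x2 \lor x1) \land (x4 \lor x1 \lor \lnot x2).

\lnot x2 \lor x1

(\lnot x2 \lor x1) \land (x4 \lor x1 \lor \lnot x2)
≡ (\lnot x2 \land x4) \lor (\lnot x2 \land x1) \lor (\lnot x2 \land \lnot x2) \lor (x1 \land x4) \lor (x1 \land x1) \lor (x1 \land \lnot x2)   (distribute \land over \lor)
≡ \lnot x2 \lor x1   (simplify)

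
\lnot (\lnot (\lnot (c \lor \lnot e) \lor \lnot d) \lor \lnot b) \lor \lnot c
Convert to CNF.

\lnot (\lnot (\lnot (c \lor \lnot e) \lor \lnot d) \lor \lnot b) \lor \lnot c
⇔ (\lnot \lnot (\lnot (c \lor \lnot e) \lor \lnot d) \land \lnot \lnot b) \lor \lnot c   [De Morgan]
⇔ ((\lnot (c \lor \lnot e) \lor \lnot d) \land \lnot \lnot b) \lor \lnot c   [double negation]
⇔ (((\lnot c \land \lnot \lnot e) \lor \lnot d) \land \lnot \lnot b) \lor \lnot c   [De Morgan]
⇔ (((\lnot c \land e) \lor \lnot d) \land \lnot \lnot b) \lor \lnot c   [double negation]
⇔ (((\lnot c \land e) \lor \lnot d) \land b) \lor \lnot c   [double negation]
⇔ (\lnot c \lor \lnot d \lor \lnot c) \land (e \lor \lnot d \lor \lnot c) \land (b \lor \lnot c)   [distribute \lor over \land]
⇔ (\lnot c \lor \lnot d) \land (b \lor \lnot c)   [simplify]

(\lnot c \lor \lnot d) \land (b \lor \lnot c)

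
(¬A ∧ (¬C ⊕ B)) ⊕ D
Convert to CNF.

(¬A ∧ (¬C ⊕ B)) ⊕ D
≡ ((¬A ∧ (¬C ⊕ B)) ∨ D) ∧ ¬(¬A ∧ (¬C ⊕ B) ∧ D)   [expand ⊕]
≡ ((¬A ∧ (¬C ∨ B) ∧ ¬(¬C ∧ B)) ∨ D) ∧ ¬(¬A ∧ (¬C ⊕ B) ∧ D)   [expand ⊕]
≡ ((¬A ∧ (¬C ∨ B) ∧ ¬(¬C ∧ B)) ∨ D) ∧ ¬(¬A ∧ (¬C ∨ B) ∧ ¬(¬C ∧ B) ∧ D)   [expand ⊕]
≡ ((¬A ∧ (¬C ∨ B) ∧ (¬¬C ∨ ¬B)) ∨ D) ∧ ¬(¬A ∧ (¬C ∨ B) ∧ ¬(¬C ∧ B) ∧ D)   [De Morgan]
≡ ((¬A ∧ (¬C ∨ B) ∧ (C ∨ ¬B)) ∨ D) ∧ ¬(¬A ∧ (¬C ∨ B) ∧ ¬(¬C ∧ B) ∧ D)   [double negation]
≡ ((¬A ∧ (¬C ∨ B) ∧ (C ∨ ¬B)) ∨ D) ∧ (¬¬A ∨ ¬(¬C ∨ B) ∨ ¬¬(¬C ∧ B) ∨ ¬D)   [De Morgan]
≡ ((¬A ∧ (¬C ∨ B) ∧ (C ∨ ¬B)) ∨ D) ∧ (A ∨ ¬(¬C ∨ B) ∨ ¬¬(¬C ∧ B) ∨ ¬D)   [double negation]
≡ ((¬A ∧ (¬C ∨ B) ∧ (C ∨ ¬B)) ∨ D) ∧ (A ∨ (¬¬C ∧ ¬B) ∨ ¬¬(¬C ∧ B) ∨ ¬D)   [De Morgan]
≡ ((¬A ∧ (¬C ∨ B) ∧ (C ∨ ¬B)) ∨ D) ∧ (A ∨ (C ∧ ¬B) ∨ ¬¬(¬C ∧ B) ∨ ¬D)   [double negation]
≡ ((¬A ∧ (¬C ∨ B) ∧ (C ∨ ¬B)) ∨ D) ∧ (A ∨ (C ∧ ¬B) ∨ (¬C ∧ B) ∨ ¬D)   [double negation]
≡ (¬A ∨ D) ∧ (¬C ∨ B ∨ D) ∧ (C ∨ ¬B ∨ D) ∧ (A ∨ C ∨ ¬C ∨ ¬D) ∧ (A ∨ C ∨ B ∨ ¬D) ∧ (A ∨ ¬B ∨ ¬C ∨ ¬D) ∧ (A ∨ ¬B ∨ B ∨ ¬D)   [distribute ∨ over ∧]
≡ (¬A ∨ D) ∧ (¬C ∨ B ∨ D) ∧ (C ∨ ¬B ∨ D) ∧ (A ∨ C ∨ B ∨ ¬D) ∧ (A ∨ ¬B ∨ ¬C ∨ ¬D)   [simplify]

(¬A ∨ D) ∧ (¬C ∨ B ∨ D) ∧ (C ∨ ¬B ∨ D) ∧ (A ∨ C ∨ B ∨ ¬D) ∧ (A ∨ ¬B ∨ ¬C ∨ ¬D)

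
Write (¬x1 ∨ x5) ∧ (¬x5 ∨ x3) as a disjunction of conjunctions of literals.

(¬x1 ∨ x5) ∧ (¬x5 ∨ x3)
= (¬x1 ∧ ¬x5) ∨ (¬x1 ∧ x3) ∨ (x5 ∧ ¬x5) ∨ (x5 ∧ x3)   [distribute ∧ over ∨]
= (¬x1 ∧ ¬x5) ∨ (¬x1 ∧ x3) ∨ (x5 ∧ x3)   [simplify]

(¬x1 ∧ ¬x5) ∨ (¬x1 ∧ x3) ∨ (x5 ∧ x3)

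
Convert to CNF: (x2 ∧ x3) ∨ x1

(x2 ∧ x3) ∨ x1
= (x2 ∨ x1) ∧ (x3 ∨ x1)   [distribute ∨ over ∧]

(x2 ∨ x1) ∧ (x3 ∨ x1)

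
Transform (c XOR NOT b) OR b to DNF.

(NOT c AND NOT b) OR b

(c XOR NOT b) OR b
⇔ (c AND NOT NOT b) OR (NOT c AND NOT b) OR b
⇔ (c AND b) OR (NOT c AND NOT b) OR b
⇔ (NOT c AND NOT b) OR b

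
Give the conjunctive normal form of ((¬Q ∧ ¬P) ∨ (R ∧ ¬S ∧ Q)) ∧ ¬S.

((¬Q ∧ ¬P) ∨ (R ∧ ¬S ∧ Q)) ∧ ¬S
≡ (¬Q ∨ R) ∧ (¬Q ∨ ¬S) ∧ (¬Q ∨ Q) ∧ (¬P ∨ R) ∧ (¬P ∨ ¬S) ∧ (¬P ∨ Q) ∧ ¬S   (distribute ∨ over ∧)
≡ (¬Q ∨ R) ∧ (¬P ∨ R) ∧ (¬P ∨ Q) ∧ ¬S   (simplify)

(¬Q ∨ R) ∧ (¬P ∨ R) ∧ (¬P ∨ Q) ∧ ¬S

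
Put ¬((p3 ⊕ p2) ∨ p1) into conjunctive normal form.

¬((p3 ⊕ p2) ∨ p1)
⇔ ¬(((p3 ∨ p2) ∧ ¬(p3 ∧ p2)) ∨ p1)
⇔ ¬((p3 ∨ p2) ∧ ¬(p3 ∧ p2)) ∧ ¬p1
⇔ (¬(p3 ∨ p2) ∨ ¬¬(p3 ∧ p2)) ∧ ¬p1
⇔ ((¬p3 ∧ ¬p2) ∨ ¬¬(p3 ∧ p2)) ∧ ¬p1
⇔ ((¬p3 ∧ ¬p2) ∨ (p3 ∧ p2)) ∧ ¬p1
⇔ (¬p3 ∨ p3) ∧ (¬p3 ∨ p2) ∧ (¬p2 ∨ p3) ∧ (¬p2 ∨ p2) ∧ ¬p1
⇔ (¬p3 ∨ p2) ∧ (¬p2 ∨ p3) ∧ ¬p1

(¬p3 ∨ p2) ∧ (¬p2 ∨ p3) ∧ ¬p1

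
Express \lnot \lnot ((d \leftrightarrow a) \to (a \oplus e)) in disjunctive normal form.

\lnot \lnot ((d \leftrightarrow a) \to (a \oplus e))
≡ \lnot \lnot (\lnot (d \leftrightarrow a) \lor (a \oplus e))   [eliminate \to]
≡ \lnot \lnot (\lnot ((d \to a) \land (a \to d)) \lor (a \oplus e))   [eliminate \leftrightarrow]
≡ \lnot \lnot (\lnot ((\lnot d \lor a) \land (a \to d)) \lor (a \oplus e))   [eliminate \to]
≡ \lnot \lnot (\lnot ((\lnot d \lor a) \land (\lnot a \lor d)) \lor (a \oplus e))   [eliminate \to]
≡ \lnot \lnot (\lnot ((\lnot d \lor a) \land (\lnot a \lor d)) \lor (a \land \lnot e) \lor (\lnot a \land e))   [expand \oplus]
≡ \lnot ((\lnot d \lor a) \land (\lnot a \lor d)) \lor (a \land \lnot e) \lor (\lnot a \land e)   [double negation]
≡ \lnot (\lnot d \lor a) \lor \lnot (\lnot a \lor d) \lor (a \land \lnot e) \lor (\lnot a \land e)   [De Morgan]
≡ (\lnot \lnot d \land \lnot a) \lor \lnot (\lnot a \lor d) \lor (a \land \lnot e) \lor (\lnot a \land e)   [De Morgan]
≡ (d \land \lnot a) \lor \lnot (\lnot a \lor d) \lor (a \land \lnot e) \lor (\lnot a \land e)   [double negation]
≡ (d \land \lnot a) \lor (\lnot \lnot a \land \lnot d) \lor (a \land \lnot e) \lor (\lnot a \land e)   [De Morgan]
≡ (d \land \lnot a) \lor (a \land \lnot d) \lor (a \land \lnot e) \lor (\lnot a \land e)   [double negation]

(d \land \lnot a) \lor (a \land \lnot d) \lor (a \land \lnot e) \lor (\lnot a \land e)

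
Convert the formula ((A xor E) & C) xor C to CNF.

((A xor E) & C) xor C
≡ (((A xor E) & C) | C) & ~((A xor E) & C & C)   [expand xor]
≡ (((A | E) & ~(A & E) & C) | C) & ~((A xor E) & C & C)   [expand xor]
≡ (((A | E) & ~(A & E) & C) | C) & ~((A | E) & ~(A & E) & C & C)   [expand xor]
≡ (((A | E) & (~A | ~E) & C) | C) & ~((A | E) & ~(A & E) & C & C)   [De Morgan]
≡ (((A | E) & (~A | ~E) & C) | C) & (~(A | E) | ~~(A & E) | ~C | ~C)   [De Morgan]
≡ (((A | E) & (~A | ~E) & C) | C) & ((~A & ~E) | ~~(A & E) | ~C | ~C)   [De Morgan]
≡ (((A | E) & (~A | ~E) & C) | C) & ((~A & ~E) | (A & E) | ~C | ~C)   [double negation]
≡ (A | E | C) & (~A | ~E | C) & (C | C) & (~A | A | ~C | ~C) & (~A | E | ~C | ~C) & (~E | A | ~C | ~C) & (~E | E | ~C | ~C)   [distribute | over &]
≡ C & (~A | E | ~C) & (~E | A | ~C)   [simplify]

C & (~A | E | ~C) & (~E | A | ~C)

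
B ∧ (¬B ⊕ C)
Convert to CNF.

B ∧ (¬B ∨ C)

B ∧ (¬B ⊕ C)
≡ B ∧ (¬B ∨ C) ∧ ¬(¬B ∧ C)   (expand ⊕)
≡ B ∧ (¬B ∨ C) ∧ (¬¬B ∨ ¬C)   (De Morgan)
≡ B ∧ (¬B ∨ C) ∧ (B ∨ ¬C)   (double negation)
≡ B ∧ (¬B ∨ C)   (simplify)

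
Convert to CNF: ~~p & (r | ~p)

p & (r | ~p)

~~p & (r | ~p)
⇔ p & (r | ~p)   [double negation]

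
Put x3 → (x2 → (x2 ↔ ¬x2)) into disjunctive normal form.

x3 → (x2 → (x2 ↔ ¬x2))
≡ ¬x3 ∨ (x2 → (x2 ↔ ¬x2))   [eliminate →]
≡ ¬x3 ∨ ¬x2 ∨ (x2 ↔ ¬x2)   [eliminate →]
≡ ¬x3 ∨ ¬x2 ∨ ((x2 → ¬x2) ∧ (¬x2 → x2))   [eliminate ↔]
≡ ¬x3 ∨ ¬x2 ∨ ((¬x2 ∨ ¬x2) ∧ (¬x2 → x2))   [eliminate →]
≡ ¬x3 ∨ ¬x2 ∨ ((¬x2 ∨ ¬x2) ∧ (¬¬x2 ∨ x2))   [eliminate →]
≡ ¬x3 ∨ ¬x2 ∨ ((¬x2 ∨ ¬x2) ∧ (x2 ∨ x2))   [double negation]
≡ ¬x3 ∨ ¬x2 ∨ (¬x2 ∧ x2) ∨ (¬x2 ∧ x2) ∨ (¬x2 ∧ x2) ∨ (¬x2 ∧ x2)   [distribute ∧ over ∨]
≡ ¬x3 ∨ ¬x2   [simplify]

¬x3 ∨ ¬x2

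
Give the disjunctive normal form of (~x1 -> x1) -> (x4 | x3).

(~x1 -> x1) -> (x4 | x3)
⇔ ~(~x1 -> x1) | x4 | x3   — eliminate ->
⇔ ~(~~x1 | x1) | x4 | x3   — eliminate ->
⇔ (~~~x1 & ~x1) | x4 | x3   — De Morgan
⇔ (~x1 & ~x1) | x4 | x3   — double negation
⇔ ~x1 | x4 | x3   — simplify

~x1 | x4 | x3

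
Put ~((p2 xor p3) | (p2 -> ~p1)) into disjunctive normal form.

~((p2 xor p3) | (p2 -> ~p1))
≡ ~((p2 & ~p3) | (~p2 & p3) | (p2 -> ~p1))   (expand xor)
≡ ~((p2 & ~p3) | (~p2 & p3) | ~p2 | ~p1)   (eliminate ->)
≡ ~(p2 & ~p3) & ~(~p2 & p3) & ~~p2 & ~~p1   (De Morgan)
≡ (~p2 | ~~p3) & ~(~p2 & p3) & ~~p2 & ~~p1   (De Morgan)
≡ (~p2 | p3) & ~(~p2 & p3) & ~~p2 & ~~p1   (double negation)
≡ (~p2 | p3) & (~~p2 | ~p3) & ~~p2 & ~~p1   (De Morgan)
≡ (~p2 | p3) & (p2 | ~p3) & ~~p2 & ~~p1   (double negation)
≡ (~p2 | p3) & (p2 | ~p3) & p2 & ~~p1   (double negation)
≡ (~p2 | p3) & (p2 | ~p3) & p2 & p1   (double negation)
≡ (~p2 & p2 & p2 & p1) | (~p2 & ~p3 & p2 & p1) | (p3 & p2 & p2 & p1) | (p3 & ~p3 & p2 & p1)   (distribute & over |)
≡ p3 & p2 & p1   (simplify)

p3 & p2 & p1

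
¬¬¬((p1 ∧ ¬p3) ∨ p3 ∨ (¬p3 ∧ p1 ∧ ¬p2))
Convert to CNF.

(¬p1 ∨ p3) ∧ ¬p3

¬¬¬((p1 ∧ ¬p3) ∨ p3 ∨ (¬p3 ∧ p1 ∧ ¬p2))
= ¬((p1 ∧ ¬p3) ∨ p3 ∨ (¬p3 ∧ p1 ∧ ¬p2))
= ¬(p1 ∧ ¬p3) ∧ ¬p3 ∧ ¬(¬p3 ∧ p1 ∧ ¬p2)
= (¬p1 ∨ ¬¬p3) ∧ ¬p3 ∧ ¬(¬p3 ∧ p1 ∧ ¬p2)
= (¬p1 ∨ p3) ∧ ¬p3 ∧ ¬(¬p3 ∧ p1 ∧ ¬p2)
= (¬p1 ∨ p3) ∧ ¬p3 ∧ (¬¬p3 ∨ ¬p1 ∨ ¬¬p2)
= (¬p1 ∨ p3) ∧ ¬p3 ∧ (p3 ∨ ¬p1 ∨ ¬¬p2)
= (¬p1 ∨ p3) ∧ ¬p3 ∧ (p3 ∨ ¬p1 ∨ p2)
= (¬p1 ∨ p3) ∧ ¬p3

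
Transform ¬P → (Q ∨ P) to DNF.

P ∨ Q

¬P → (Q ∨ P)
≡ ¬¬P ∨ Q ∨ P   [eliminate →]
≡ P ∨ Q ∨ P   [double negation]
≡ P ∨ Q   [simplify]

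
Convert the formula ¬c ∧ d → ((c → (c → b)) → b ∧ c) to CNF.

c ∨ ¬d

¬c ∧ d → ((c → (c → b)) → b ∧ c)
= ¬(¬c ∧ d) ∨ ((c → (c → b)) → b ∧ c)   [eliminate →]
= ¬(¬c ∧ d) ∨ ¬(c → (c → b)) ∨ b ∧ c   [eliminate →]
= ¬(¬c ∧ d) ∨ ¬(¬c ∨ (c → b)) ∨ b ∧ c   [eliminate →]
= ¬(¬c ∧ d) ∨ ¬(¬c ∨ ¬c ∨ b) ∨ b ∧ c   [eliminate →]
= ¬¬c ∨ ¬d ∨ ¬(¬c ∨ ¬c ∨ b) ∨ b ∧ c   [De Morgan]
= c ∨ ¬d ∨ ¬(¬c ∨ ¬c ∨ b) ∨ b ∧ c   [double negation]
= c ∨ ¬d ∨ ¬¬c ∧ ¬¬c ∧ ¬b ∨ b ∧ c   [De Morgan]
= c ∨ ¬d ∨ c ∧ ¬¬c ∧ ¬b ∨ b ∧ c   [double negation]
= c ∨ ¬d ∨ c ∧ c ∧ ¬b ∨ b ∧ c   [double negation]
= (c ∨ ¬d ∨ c ∨ b) ∧ (c ∨ ¬d ∨ c ∨ c) ∧ (c ∨ ¬d ∨ c ∨ b) ∧ (c ∨ ¬d ∨ c ∨ c) ∧ (c ∨ ¬d ∨ ¬b ∨ b) ∧ (c ∨ ¬d ∨ ¬b ∨ c)   [distribute ∨ over ∧]
= c ∨ ¬d   [simplify]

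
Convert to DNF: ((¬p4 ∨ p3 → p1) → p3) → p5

p4 ∧ ¬p3 ∨ p1 ∧ ¬p3 ∨ p5

((¬p4 ∨ p3 → p1) → p3) → p5
≡ ¬((¬p4 ∨ p3 → p1) → p3) ∨ p5   (eliminate →)
≡ ¬(¬(¬p4 ∨ p3 → p1) ∨ p3) ∨ p5   (eliminate →)
≡ ¬(¬(¬(¬p4 ∨ p3) ∨ p1) ∨ p3) ∨ p5   (eliminate →)
≡ ¬¬(¬(¬p4 ∨ p3) ∨ p1) ∧ ¬p3 ∨ p5   (De Morgan)
≡ (¬(¬p4 ∨ p3) ∨ p1) ∧ ¬p3 ∨ p5   (double negation)
≡ (¬¬p4 ∧ ¬p3 ∨ p1) ∧ ¬p3 ∨ p5   (De Morgan)
≡ (p4 ∧ ¬p3 ∨ p1) ∧ ¬p3 ∨ p5   (double negation)
≡ p4 ∧ ¬p3 ∧ ¬p3 ∨ p1 ∧ ¬p3 ∨ p5   (distribute ∧ over ∨)
≡ p4 ∧ ¬p3 ∨ p1 ∧ ¬p3 ∨ p5   (simplify)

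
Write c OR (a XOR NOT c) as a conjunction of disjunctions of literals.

c OR (a XOR NOT c)
≡ c OR ((a OR NOT c) AND NOT (a AND NOT c))   [expand XOR]
≡ c OR ((a OR NOT c) AND (NOT a OR NOT NOT c))   [De Morgan]
≡ c OR ((a OR NOT c) AND (NOT a OR c))   [double negation]
≡ (c OR a OR NOT c) AND (c OR NOT a OR c)   [distribute OR over AND]
≡ c OR NOT a   [simplify]

c OR NOT a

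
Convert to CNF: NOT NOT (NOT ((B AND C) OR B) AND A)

NOT NOT (NOT ((B AND C) OR B) AND A)
≡ NOT ((B AND C) OR B) AND A   [double negation]
≡ NOT (B AND C) AND NOT B AND A   [De Morgan]
≡ (NOT B OR NOT C) AND NOT B AND A   [De Morgan]
≡ NOT B AND A   [simplify]

NOT B AND A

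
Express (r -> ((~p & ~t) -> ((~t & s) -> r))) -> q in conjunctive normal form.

(r -> ((~p & ~t) -> ((~t & s) -> r))) -> q
⇔ ~(r -> ((~p & ~t) -> ((~t & s) -> r))) | q
⇔ ~(~r | ((~p & ~t) -> ((~t & s) -> r))) | q
⇔ ~(~r | ~(~p & ~t) | ((~t & s) -> r)) | q
⇔ ~(~r | ~(~p & ~t) | ~(~t & s) | r) | q
⇔ (~~r & ~~(~p & ~t) & ~~(~t & s) & ~r) | q
⇔ (r & ~~(~p & ~t) & ~~(~t & s) & ~r) | q
⇔ (r & ~p & ~t & ~~(~t & s) & ~r) | q
⇔ (r & ~p & ~t & ~t & s & ~r) | q
⇔ (r | q) & (~p | q) & (~t | q) & (~t | q) & (s | q) & (~r | q)
⇔ (r | q) & (~p | q) & (~t | q) & (s | q) & (~r | q)

(r | q) & (~p | q) & (~t | q) & (s | q) & (~r | q)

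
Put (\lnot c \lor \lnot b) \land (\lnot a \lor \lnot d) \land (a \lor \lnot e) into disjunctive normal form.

(\lnot c \land \lnot a \land \lnot e) \lor (\lnot c \land \lnot d \land a) \lor (\lnot c \land \lnot d \land \lnot e) \lor (\lnot b \land \lnot a \land \lnot e) \lor (\lnot b \land \lnot d \land a) \lor (\lnot b \land \lnot d \land \lnot e)

(\lnot c \lor \lnot b) \land (\lnot a \lor \lnot d) \land (a \lor \lnot e)
≡ (\lnot c \land \lnot a \land a) \lor (\lnot c \land \lnot a \land \lnot e) \lor (\lnot c \land \lnot d \land a) \lor (\lnot c \land \lnot d \land \lnot e) \lor (\lnot b \land \lnot a \land a) \lor (\lnot b \land \lnot a \land \lnot e) \lor (\lnot b \land \lnot d \land a) \lor (\lnot b \land \lnot d \land \lnot e)   [distribute \land over \lor]
≡ (\lnot c \land \lnot a \land \lnot e) \lor (\lnot c \land \lnot d \land a) \lor (\lnot c \land \lnot d \land \lnot e) \lor (\lnot b \land \lnot a \land \lnot e) \lor (\lnot b \land \lnot d \land a) \lor (\lnot b \land \lnot d \land \lnot e)   [simplify]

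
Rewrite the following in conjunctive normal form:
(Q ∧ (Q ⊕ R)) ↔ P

(¬Q ∨ R ∨ P) ∧ (¬P ∨ Q) ∧ (¬P ∨ ¬Q ∨ ¬R)

(Q ∧ (Q ⊕ R)) ↔ P
≡ ((Q ∧ (Q ⊕ R)) → P) ∧ (P → (Q ∧ (Q ⊕ R)))   [eliminate ↔]
≡ (¬(Q ∧ (Q ⊕ R)) ∨ P) ∧ (P → (Q ∧ (Q ⊕ R)))   [eliminate →]
≡ (¬(Q ∧ (Q ∨ R) ∧ ¬(Q ∧ R)) ∨ P) ∧ (P → (Q ∧ (Q ⊕ R)))   [expand ⊕]
≡ (¬(Q ∧ (Q ∨ R) ∧ ¬(Q ∧ R)) ∨ P) ∧ (¬P ∨ (Q ∧ (Q ⊕ R)))   [eliminate →]
≡ (¬(Q ∧ (Q ∨ R) ∧ ¬(Q ∧ R)) ∨ P) ∧ (¬P ∨ (Q ∧ (Q ∨ R) ∧ ¬(Q ∧ R)))   [expand ⊕]
≡ (¬Q ∨ ¬(Q ∨ R) ∨ ¬¬(Q ∧ R) ∨ P) ∧ (¬P ∨ (Q ∧ (Q ∨ R) ∧ ¬(Q ∧ R)))   [De Morgan]
≡ (¬Q ∨ (¬Q ∧ ¬R) ∨ ¬¬(Q ∧ R) ∨ P) ∧ (¬P ∨ (Q ∧ (Q ∨ R) ∧ ¬(Q ∧ R)))   [De Morgan]
≡ (¬Q ∨ (¬Q ∧ ¬R) ∨ (Q ∧ R) ∨ P) ∧ (¬P ∨ (Q ∧ (Q ∨ R) ∧ ¬(Q ∧ R)))   [double negation]
≡ (¬Q ∨ (¬Q ∧ ¬R) ∨ (Q ∧ R) ∨ P) ∧ (¬P ∨ (Q ∧ (Q ∨ R) ∧ (¬Q ∨ ¬R)))   [De Morgan]
≡ (¬Q ∨ ¬Q ∨ Q ∨ P) ∧ (¬Q ∨ ¬Q ∨ R ∨ P) ∧ (¬Q ∨ ¬R ∨ Q ∨ P) ∧ (¬Q ∨ ¬R ∨ R ∨ P) ∧ (¬P ∨ Q) ∧ (¬P ∨ Q ∨ R) ∧ (¬P ∨ ¬Q ∨ ¬R)   [distribute ∨ over ∧]
≡ (¬Q ∨ R ∨ P) ∧ (¬P ∨ Q) ∧ (¬P ∨ ¬Q ∨ ¬R)   [simplify]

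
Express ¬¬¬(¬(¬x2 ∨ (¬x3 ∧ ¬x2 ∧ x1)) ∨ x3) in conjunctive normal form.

¬x2 ∧ ¬x3

¬¬¬(¬(¬x2 ∨ (¬x3 ∧ ¬x2 ∧ x1)) ∨ x3)
⇔ ¬(¬(¬x2 ∨ (¬x3 ∧ ¬x2 ∧ x1)) ∨ x3)   [double negation]
⇔ ¬¬(¬x2 ∨ (¬x3 ∧ ¬x2 ∧ x1)) ∧ ¬x3   [De Morgan]
⇔ (¬x2 ∨ (¬x3 ∧ ¬x2 ∧ x1)) ∧ ¬x3   [double negation]
⇔ (¬x2 ∨ ¬x3) ∧ (¬x2 ∨ ¬x2) ∧ (¬x2 ∨ x1) ∧ ¬x3   [distribute ∨ over ∧]
⇔ ¬x2 ∧ ¬x3   [simplify]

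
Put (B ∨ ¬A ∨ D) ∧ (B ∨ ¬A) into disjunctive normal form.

B ∨ ¬A

(B ∨ ¬A ∨ D) ∧ (B ∨ ¬A)
⇔ (B ∧ B) ∨ (B ∧ ¬A) ∨ (¬A ∧ B) ∨ (¬A ∧ ¬A) ∨ (D ∧ B) ∨ (D ∧ ¬A)   [distribute ∧ over ∨]
⇔ B ∨ ¬A   [simplify]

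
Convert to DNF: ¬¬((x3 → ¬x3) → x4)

¬¬((x3 → ¬x3) → x4)
= ¬¬(¬(x3 → ¬x3) ∨ x4)   [eliminate →]
= ¬¬(¬(¬x3 ∨ ¬x3) ∨ x4)   [eliminate →]
= ¬(¬x3 ∨ ¬x3) ∨ x4   [double negation]
= (¬¬x3 ∧ ¬¬x3) ∨ x4   [De Morgan]
= (x3 ∧ ¬¬x3) ∨ x4   [double negation]
= (x3 ∧ x3) ∨ x4   [double negation]
= x3 ∨ x4   [simplify]

x3 ∨ x4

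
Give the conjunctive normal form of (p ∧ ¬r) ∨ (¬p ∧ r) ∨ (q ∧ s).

(p ∧ ¬r) ∨ (¬p ∧ r) ∨ (q ∧ s)
⇔ (p ∨ ¬p ∨ q) ∧ (p ∨ ¬p ∨ s) ∧ (p ∨ r ∨ q) ∧ (p ∨ r ∨ s) ∧ (¬r ∨ ¬p ∨ q) ∧ (¬r ∨ ¬p ∨ s) ∧ (¬r ∨ r ∨ q) ∧ (¬r ∨ r ∨ s)   — distribute ∨ over ∧
⇔ (p ∨ r ∨ q) ∧ (p ∨ r ∨ s) ∧ (¬r ∨ ¬p ∨ q) ∧ (¬r ∨ ¬p ∨ s)   — simplify

(p ∨ r ∨ q) ∧ (p ∨ r ∨ s) ∧ (¬r ∨ ¬p ∨ q) ∧ (¬r ∨ ¬p ∨ s)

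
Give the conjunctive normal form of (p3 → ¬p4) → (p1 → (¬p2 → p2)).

(p3 ∨ ¬p1 ∨ p2) ∧ (p4 ∨ ¬p1 ∨ p2)

(p3 → ¬p4) → (p1 → (¬p2 → p2))
= ¬(p3 → ¬p4) ∨ (p1 → (¬p2 → p2))   [eliminate →]
= ¬(¬p3 ∨ ¬p4) ∨ (p1 → (¬p2 → p2))   [eliminate →]
= ¬(¬p3 ∨ ¬p4) ∨ ¬p1 ∨ (¬p2 → p2)   [eliminate →]
= ¬(¬p3 ∨ ¬p4) ∨ ¬p1 ∨ ¬¬p2 ∨ p2   [eliminate →]
= (¬¬p3 ∧ ¬¬p4) ∨ ¬p1 ∨ ¬¬p2 ∨ p2   [De Morgan]
= (p3 ∧ ¬¬p4) ∨ ¬p1 ∨ ¬¬p2 ∨ p2   [double negation]
= (p3 ∧ p4) ∨ ¬p1 ∨ ¬¬p2 ∨ p2   [double negation]
= (p3 ∧ p4) ∨ ¬p1 ∨ p2 ∨ p2   [double negation]
= (p3 ∨ ¬p1 ∨ p2 ∨ p2) ∧ (p4 ∨ ¬p1 ∨ p2 ∨ p2)   [distribute ∨ over ∧]
= (p3 ∨ ¬p1 ∨ p2) ∧ (p4 ∨ ¬p1 ∨ p2)   [simplify]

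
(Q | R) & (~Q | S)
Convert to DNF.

(Q & S) | (R & ~Q) | (R & S)

(Q | R) & (~Q | S)
⇔ (Q & ~Q) | (Q & S) | (R & ~Q) | (R & S)   [distribute & over |]
⇔ (Q & S) | (R & ~Q) | (R & S)   [simplify]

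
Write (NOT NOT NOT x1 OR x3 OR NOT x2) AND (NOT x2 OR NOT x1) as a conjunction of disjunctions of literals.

(NOT NOT NOT x1 OR x3 OR NOT x2) AND (NOT x2 OR NOT x1)
⇔ (NOT x1 OR x3 OR NOT x2) AND (NOT x2 OR NOT x1)
⇔ NOT x2 OR NOT x1

NOT x2 OR NOT x1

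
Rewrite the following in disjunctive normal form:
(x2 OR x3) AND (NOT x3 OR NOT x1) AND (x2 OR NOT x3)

(x2 OR x3) AND (NOT x3 OR NOT x1) AND (x2 OR NOT x3)
≡ (x2 AND NOT x3 AND x2) OR (x2 AND NOT x3 AND NOT x3) OR (x2 AND NOT x1 AND x2) OR (x2 AND NOT x1 AND NOT x3) OR (x3 AND NOT x3 AND x2) OR (x3 AND NOT x3 AND NOT x3) OR (x3 AND NOT x1 AND x2) OR (x3 AND NOT x1 AND NOT x3)   [distribute AND over OR]
≡ (x2 AND NOT x3) OR (x2 AND NOT x1)   [simplify]

(x2 AND NOT x3) OR (x2 AND NOT x1)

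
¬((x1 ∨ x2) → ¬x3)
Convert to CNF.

(x1 ∨ x2) ∧ x3

¬((x1 ∨ x2) → ¬x3)
≡ ¬(¬(x1 ∨ x2) ∨ ¬x3)   [eliminate →]
≡ ¬¬(x1 ∨ x2) ∧ ¬¬x3   [De Morgan]
≡ (x1 ∨ x2) ∧ ¬¬x3   [double negation]
≡ (x1 ∨ x2) ∧ x3   [double negation]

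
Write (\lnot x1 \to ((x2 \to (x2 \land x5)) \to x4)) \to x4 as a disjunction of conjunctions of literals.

(\lnot x1 \to ((x2 \to (x2 \land x5)) \to x4)) \to x4
= \lnot (\lnot x1 \to ((x2 \to (x2 \land x5)) \to x4)) \lor x4
= \lnot (\lnot \lnot x1 \lor ((x2 \to (x2 \land x5)) \to x4)) \lor x4
= \lnot (\lnot \lnot x1 \lor \lnot (x2 \to (x2 \land x5)) \lor x4) \lor x4
= \lnot (\lnot \lnot x1 \lor \lnot (\lnot x2 \lor (x2 \land x5)) \lor x4) \lor x4
= (\lnot \lnot \lnot x1 \land \lnot \lnot (\lnot x2 \lor (x2 \land x5)) \land \lnot x4) \lor x4
= (\lnot x1 \land \lnot \lnot (\lnot x2 \lor (x2 \land x5)) \land \lnot x4) \lor x4
= (\lnot x1 \land (\lnot x2 \lor (x2 \land x5)) \land \lnot x4) \lor x4
= (\lnot x1 \land \lnot x2 \land \lnot x4) \lor (\lnot x1 \land x2 \land x5 \land \lnot x4) \lor x4

(\lnot x1 \land \lnot x2 \land \lnot x4) \lor (\lnot x1 \land x2 \land x5 \land \lnot x4) \lor x4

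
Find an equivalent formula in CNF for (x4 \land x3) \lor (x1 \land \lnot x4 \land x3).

(x4 \lor x1) \land x3

(x4 \land x3) \lor (x1 \land \lnot x4 \land x3)
≡ (x4 \lor x1) \land (x4 \lor \lnot x4) \land (x4 \lor x3) \land (x3 \lor x1) \land (x3 \lor \lnot x4) \land (x3 \lor x3)   [distribute \lor over \land]
≡ (x4 \lor x1) \land x3   [simplify]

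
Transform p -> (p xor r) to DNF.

~p | (p & ~r)

p -> (p xor r)
⇔ ~p | (p xor r)   (eliminate ->)
⇔ ~p | (p & ~r) | (~p & r)   (expand xor)
⇔ ~p | (p & ~r)   (simplify)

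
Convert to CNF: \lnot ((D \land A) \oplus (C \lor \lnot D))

(\lnot D \lor \lnot A \lor C) \land (\lnot C \lor A) \land D

\lnot ((D \land A) \oplus (C \lor \lnot D))
= \lnot (((D \land A) \lor C \lor \lnot D) \land \lnot (D \land A \land (C \lor \lnot D)))   [expand \oplus]
= \lnot ((D \land A) \lor C \lor \lnot D) \lor \lnot \lnot (D \land A \land (C \lor \lnot D))   [De Morgan]
= (\lnot (D \land A) \land \lnot C \land \lnot \lnot D) \lor \lnot \lnot (D \land A \land (C \lor \lnot D))   [De Morgan]
= ((\lnot D \lor \lnot A) \land \lnot C \land \lnot \lnot D) \lor \lnot \lnot (D \land A \land (C \lor \lnot D))   [De Morgan]
= ((\lnot D \lor \lnot A) \land \lnot C \land D) \lor \lnot \lnot (D \land A \land (C \lor \lnot D))   [double negation]
= ((\lnot D \lor \lnot A) \land \lnot C \land D) \lor (D \land A \land (C \lor \lnot D))   [double negation]
= (\lnot D \lor \lnot A \lor D) \land (\lnot D \lor \lnot A \lor A) \land (\lnot D \lor \lnot A \lor C \lor \lnot D) \land (\lnot C \lor D) \land (\lnot C \lor A) \land (\lnot C \lor C \lor \lnot D) \land (D \lor D) \land (D \lor A) \land (D \lor C \lor \lnot D)   [distribute \lor over \land]
= (\lnot D \lor \lnot A \lor C) \land (\lnot C \lor A) \land D   [simplify]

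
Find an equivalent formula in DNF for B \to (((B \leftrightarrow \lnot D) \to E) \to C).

\lnot B \lor (\lnot D \land B \land \lnot E) \lor C

B \to (((B \leftrightarrow \lnot D) \to E) \to C)
= \lnot B \lor (((B \leftrightarrow \lnot D) \to E) \to C)   [eliminate \to]
= \lnot B \lor \lnot ((B \leftrightarrow \lnot D) \to E) \lor C   [eliminate \to]
= \lnot B \lor \lnot (\lnot (B \leftrightarrow \lnot D) \lor E) \lor C   [eliminate \to]
= \lnot B \lor \lnot (\lnot ((B \to \lnot D) \land (\lnot D \to B)) \lor E) \lor C   [eliminate \leftrightarrow]
= \lnot B \lor \lnot (\lnot ((\lnot B \lor \lnot D) \land (\lnot D \to B)) \lor E) \lor C   [eliminate \to]
= \lnot B \lor \lnot (\lnot ((\lnot B \lor \lnot D) \land (\lnot \lnot D \lor B)) \lor E) \lor C   [eliminate \to]
= \lnot B \lor (\lnot \lnot ((\lnot B \lor \lnot D) \land (\lnot \lnot D \lor B)) \land \lnot E) \lor C   [De Morgan]
= \lnot B \lor ((\lnot B \lor \lnot D) \land (\lnot \lnot D \lor B) \land \lnot E) \lor C   [double negation]
= \lnot B \lor ((\lnot B \lor \lnot D) \land (D \lor B) \land \lnot E) \lor C   [double negation]
= \lnot B \lor (\lnot B \land D \land \lnot E) \lor (\lnot B \land B \land \lnot E) \lor (\lnot D \land D \land \lnot E) \lor (\lnot D \land B \land \lnot E) \lor C   [distribute \land over \lor]
= \lnot B \lor (\lnot D \land B \land \lnot E) \lor C   [simplify]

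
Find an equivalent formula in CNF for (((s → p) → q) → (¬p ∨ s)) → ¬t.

(((s → p) → q) → (¬p ∨ s)) → ¬t
⇔ ¬(((s → p) → q) → (¬p ∨ s)) ∨ ¬t   (eliminate →)
⇔ ¬(¬((s → p) → q) ∨ ¬p ∨ s) ∨ ¬t   (eliminate →)
⇔ ¬(¬(¬(s → p) ∨ q) ∨ ¬p ∨ s) ∨ ¬t   (eliminate →)
⇔ ¬(¬(¬(¬s ∨ p) ∨ q) ∨ ¬p ∨ s) ∨ ¬t   (eliminate →)
⇔ (¬¬(¬(¬s ∨ p) ∨ q) ∧ ¬¬p ∧ ¬s) ∨ ¬t   (De Morgan)
⇔ ((¬(¬s ∨ p) ∨ q) ∧ ¬¬p ∧ ¬s) ∨ ¬t   (double negation)
⇔ (((¬¬s ∧ ¬p) ∨ q) ∧ ¬¬p ∧ ¬s) ∨ ¬t   (De Morgan)
⇔ (((s ∧ ¬p) ∨ q) ∧ ¬¬p ∧ ¬s) ∨ ¬t   (double negation)
⇔ (((s ∧ ¬p) ∨ q) ∧ p ∧ ¬s) ∨ ¬t   (double negation)
⇔ (s ∨ q ∨ ¬t) ∧ (¬p ∨ q ∨ ¬t) ∧ (p ∨ ¬t) ∧ (¬s ∨ ¬t)   (distribute ∨ over ∧)

(s ∨ q ∨ ¬t) ∧ (¬p ∨ q ∨ ¬t) ∧ (p ∨ ¬t) ∧ (¬s ∨ ¬t)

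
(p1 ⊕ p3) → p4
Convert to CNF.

(p1 ⊕ p3) → p4
≡ ¬(p1 ⊕ p3) ∨ p4   [eliminate →]
≡ ¬((p1 ∨ p3) ∧ ¬(p1 ∧ p3)) ∨ p4   [expand ⊕]
≡ ¬(p1 ∨ p3) ∨ ¬¬(p1 ∧ p3) ∨ p4   [De Morgan]
≡ (¬p1 ∧ ¬p3) ∨ ¬¬(p1 ∧ p3) ∨ p4   [De Morgan]
≡ (¬p1 ∧ ¬p3) ∨ (p1 ∧ p3) ∨ p4   [double negation]
≡ (¬p1 ∨ p1 ∨ p4) ∧ (¬p1 ∨ p3 ∨ p4) ∧ (¬p3 ∨ p1 ∨ p4) ∧ (¬p3 ∨ p3 ∨ p4)   [distribute ∨ over ∧]
≡ (¬p1 ∨ p3 ∨ p4) ∧ (¬p3 ∨ p1 ∨ p4)   [simplify]

(¬p1 ∨ p3 ∨ p4) ∧ (¬p3 ∨ p1 ∨ p4)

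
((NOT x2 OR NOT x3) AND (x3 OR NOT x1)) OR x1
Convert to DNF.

((NOT x2 OR NOT x3) AND (x3 OR NOT x1)) OR x1
⇔ (NOT x2 AND x3) OR (NOT x2 AND NOT x1) OR (NOT x3 AND x3) OR (NOT x3 AND NOT x1) OR x1   [distribute AND over OR]
⇔ (NOT x2 AND x3) OR (NOT x2 AND NOT x1) OR (NOT x3 AND NOT x1) OR x1   [simplify]

(NOT x2 AND x3) OR (NOT x2 AND NOT x1) OR (NOT x3 AND NOT x1) OR x1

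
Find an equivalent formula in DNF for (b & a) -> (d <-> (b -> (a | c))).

(b & a) -> (d <-> (b -> (a | c)))
= ~(b & a) | (d <-> (b -> (a | c)))   — eliminate ->
= ~(b & a) | ((d -> (b -> (a | c))) & ((b -> (a | c)) -> d))   — eliminate <->
= ~(b & a) | ((~d | (b -> (a | c))) & ((b -> (a | c)) -> d))   — eliminate ->
= ~(b & a) | ((~d | ~b | a | c) & ((b -> (a | c)) -> d))   — eliminate ->
= ~(b & a) | ((~d | ~b | a | c) & (~(b -> (a | c)) | d))   — eliminate ->
= ~(b & a) | ((~d | ~b | a | c) & (~(~b | a | c) | d))   — eliminate ->
= ~b | ~a | ((~d | ~b | a | c) & (~(~b | a | c) | d))   — De Morgan
= ~b | ~a | ((~d | ~b | a | c) & ((~~b & ~a & ~c) | d))   — De Morgan
= ~b | ~a | ((~d | ~b | a | c) & ((b & ~a & ~c) | d))   — double negation
= ~b | ~a | (~d & b & ~a & ~c) | (~d & d) | (~b & b & ~a & ~c) | (~b & d) | (a & b & ~a & ~c) | (a & d) | (c & b & ~a & ~c) | (c & d)   — distribute & over |
= ~b | ~a | (a & d) | (c & d)   — simplify

~b | ~a | (a & d) | (c & d)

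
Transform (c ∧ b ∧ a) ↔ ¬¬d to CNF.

(c ∧ b ∧ a) ↔ ¬¬d
≡ ((c ∧ b ∧ a) → ¬¬d) ∧ (¬¬d → (c ∧ b ∧ a))   [eliminate ↔]
≡ (¬(c ∧ b ∧ a) ∨ ¬¬d) ∧ (¬¬d → (c ∧ b ∧ a))   [eliminate →]
≡ (¬(c ∧ b ∧ a) ∨ ¬¬d) ∧ (¬¬¬d ∨ (c ∧ b ∧ a))   [eliminate →]
≡ (¬c ∨ ¬b ∨ ¬a ∨ ¬¬d) ∧ (¬¬¬d ∨ (c ∧ b ∧ a))   [De Morgan]
≡ (¬c ∨ ¬b ∨ ¬a ∨ d) ∧ (¬¬¬d ∨ (c ∧ b ∧ a))   [double negation]
≡ (¬c ∨ ¬b ∨ ¬a ∨ d) ∧ (¬d ∨ (c ∧ b ∧ a))   [double negation]
≡ (¬c ∨ ¬b ∨ ¬a ∨ d) ∧ (¬d ∨ c) ∧ (¬d ∨ b) ∧ (¬d ∨ a)   [distribute ∨ over ∧]

(¬c ∨ ¬b ∨ ¬a ∨ d) ∧ (¬d ∨ c) ∧ (¬d ∨ b) ∧ (¬d ∨ a)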